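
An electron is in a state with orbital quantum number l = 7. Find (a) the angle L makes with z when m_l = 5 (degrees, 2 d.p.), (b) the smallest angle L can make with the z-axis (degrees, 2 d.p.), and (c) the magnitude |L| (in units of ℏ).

θ(m_l=5) ≈ 48.08°; θ_min ≈ 20.70°; |L| = 2√14 ℏ ≈ 7.483ℏ

For m_l = 5: cos θ = 5/√56, θ ≈ 48.08°.
cos θ_min = 7/√56, so θ_min ≈ 20.70°.
|L| = ℏ√(7·8) = 2√14 ℏ ≈ 7.483ℏ.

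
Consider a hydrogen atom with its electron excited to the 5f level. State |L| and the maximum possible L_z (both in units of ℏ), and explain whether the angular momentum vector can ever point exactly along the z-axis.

The 5f level has l = 3.
|L| = 2√3 ℏ ≈ 3.4641ℏ, while L_z,max = lℏ = 3ℏ.
Since |L| > L_z,max, the vector can never point exactly along z; the closest it comes is θ_min = arccos(3/√12) ≈ 30.0°.

No: L_z,max = 3ℏ < |L| = 2√3 ℏ ≈ 3.464ℏ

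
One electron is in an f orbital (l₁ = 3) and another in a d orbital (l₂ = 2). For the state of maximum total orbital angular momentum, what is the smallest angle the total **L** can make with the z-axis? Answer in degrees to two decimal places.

The total orbital quantum number L ranges from |l₁ − l₂| to l₁ + l₂ in integer steps.
L ∈ {1, 2, 3, 4, 5}.
The maximum is L = 5, with |L_tot| = ℏ√(5·6) = √30 ℏ.
The minimum angle with z is arccos(5/√30) ≈ 24.09°.

θ_min ≈ 24.09°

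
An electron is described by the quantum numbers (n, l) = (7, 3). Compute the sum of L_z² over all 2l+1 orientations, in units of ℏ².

Σ(L_z)² = 28 ℏ²

m_l runs from −3 to 3, i.e. {-3, -2, -1, 0, 1, 2, 3}.
Summing m² from −3 to 3: Σ m_l² = 28.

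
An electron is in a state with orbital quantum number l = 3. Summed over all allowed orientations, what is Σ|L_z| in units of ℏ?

m_l ∈ {-3, -2, -1, 0, 1, 2, 3}.
Σ|m_l| = 2(1+2+…+3) = 12.

Σ|L_z| = 12 ℏ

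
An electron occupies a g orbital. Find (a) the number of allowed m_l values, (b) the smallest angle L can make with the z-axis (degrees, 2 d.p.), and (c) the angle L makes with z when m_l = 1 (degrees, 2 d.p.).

9 values; θ_min ≈ 26.57°; θ(m_l=1) ≈ 77.08°

The letter g corresponds to l = 4.
There are 2l+1 = 9 values of m_l.
cos θ_min = 4/√20, so θ_min ≈ 26.57°.
For m_l = 1: cos θ = 1/√20, θ ≈ 77.08°.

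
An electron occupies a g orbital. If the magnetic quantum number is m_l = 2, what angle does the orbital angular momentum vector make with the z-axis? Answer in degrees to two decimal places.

The letter g corresponds to l = 4.
|L| = ℏ√(l(l+1)) = 2√5 ℏ.
L_z = m_l ℏ = 2ℏ.
cos θ = L_z/|L| = 2/√20, so θ ≈ 63.43°.

θ ≈ 63.43°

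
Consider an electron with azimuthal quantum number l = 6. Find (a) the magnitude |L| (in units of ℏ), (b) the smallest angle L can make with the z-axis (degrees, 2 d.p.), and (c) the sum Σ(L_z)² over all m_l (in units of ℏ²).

|L| = ℏ√(6·7) = √42 ℏ ≈ 6.481ℏ.
cos θ_min = 6/√42, so θ_min ≈ 22.21°.
Σ m_l² = 182, so Σ(L_z)² = 182 ℏ².

|L| = √42 ℏ ≈ 6.481ℏ; θ_min ≈ 22.21°; Σ(L_z)² = 182 ℏ²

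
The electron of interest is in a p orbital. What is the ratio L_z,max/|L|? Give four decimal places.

L_z,max/|L| = 0.7071

A p state has l = 1.
|L| = √2 ℏ ≈ 1.4142ℏ, while L_z,max = lℏ = 1ℏ.
L_z,max/|L| = 1/√2 = 0.7071.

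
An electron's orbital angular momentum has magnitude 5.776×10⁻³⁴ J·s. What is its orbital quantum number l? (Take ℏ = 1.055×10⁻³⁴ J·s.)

Dividing by ℏ: |L|/ℏ ≈ 5.475.
Set l(l+1) = 29.97; the integer solution is l = 5.

l = 5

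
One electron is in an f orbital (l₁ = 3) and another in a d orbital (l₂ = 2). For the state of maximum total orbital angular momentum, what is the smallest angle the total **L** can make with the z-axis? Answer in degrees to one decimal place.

By the triangle rule, |l₁ − l₂| ≤ L ≤ l₁ + l₂.
Allowed values: L = 1, 2, 3, 4, 5.
The maximum is L = 5, with |L_tot| = ℏ√(5·6) = √30 ℏ.
The minimum angle with z is arccos(5/√30) ≈ 24.1°.

θ_min ≈ 24.1°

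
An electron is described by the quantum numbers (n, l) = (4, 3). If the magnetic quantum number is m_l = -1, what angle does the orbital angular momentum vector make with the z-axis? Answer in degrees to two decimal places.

θ ≈ 106.78°

|L|² = l(l+1)ℏ² = 12ℏ², so |L| = 2√3 ℏ.
L_z = m_l ℏ = −1ℏ.
cos θ = L_z/|L| = -1/√12, so θ ≈ 106.78°.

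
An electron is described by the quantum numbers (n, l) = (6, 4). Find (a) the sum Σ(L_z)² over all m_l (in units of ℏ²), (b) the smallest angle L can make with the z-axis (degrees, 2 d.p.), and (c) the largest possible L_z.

Σ m_l² = 60, so Σ(L_z)² = 60 ℏ².
cos θ_min = 4/√20, so θ_min ≈ 26.57°.
L_z,max = lℏ = 4ℏ.

Σ(L_z)² = 60 ℏ²; θ_min ≈ 26.57°; L_z,max = 4ℏ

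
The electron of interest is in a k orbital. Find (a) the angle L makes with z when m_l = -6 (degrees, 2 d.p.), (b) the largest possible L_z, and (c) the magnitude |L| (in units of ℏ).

θ(m_l=-6) ≈ 143.30°; L_z,max = 7ℏ; |L| = 2√14 ℏ ≈ 7.483ℏ

K corresponds to l = 7.
For m_l = -6: cos θ = -6/√56, θ ≈ 143.30°.
L_z,max = lℏ = 7ℏ.
|L| = ℏ√(7·8) = 2√14 ℏ ≈ 7.483ℏ.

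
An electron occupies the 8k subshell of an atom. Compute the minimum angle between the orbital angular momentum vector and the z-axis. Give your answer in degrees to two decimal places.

θ_min ≈ 20.70°

The 8k subshell has l = 7.
|L|² = l(l+1)ℏ² = 56ℏ², so |L| = 2√14 ℏ.
The smallest angle corresponds to the largest L_z, i.e. m_l = l = 7, giving L_z = 7ℏ.
cos θ_min = 7/√56, so θ_min ≈ 20.70°.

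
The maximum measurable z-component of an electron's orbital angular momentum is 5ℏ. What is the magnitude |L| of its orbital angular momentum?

Since max m_l = l, l = 5.
|L| = √(l(l+1)) ℏ = √30 ℏ.

|L| = √30 ℏ ≈ 5.477ℏ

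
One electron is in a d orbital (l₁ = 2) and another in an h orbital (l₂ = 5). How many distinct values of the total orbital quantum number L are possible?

By the triangle rule, |l₁ − l₂| ≤ L ≤ l₁ + l₂.
Allowed values: L = 3, 4, 5, 6, 7.
That is 5 values.

5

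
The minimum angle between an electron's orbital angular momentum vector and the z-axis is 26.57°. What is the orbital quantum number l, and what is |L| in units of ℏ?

cos²θ_min = l/(l+1) = 0.7999.
Solving: l = 4.
Then |L| = ℏ√(4·5) = 2√5 ℏ.

l = 4, |L| = 2√5 ℏ ≈ 4.472ℏ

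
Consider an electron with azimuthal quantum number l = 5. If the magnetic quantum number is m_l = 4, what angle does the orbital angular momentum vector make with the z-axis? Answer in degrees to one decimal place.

θ ≈ 43.1°

|L|² = l(l+1)ℏ² = 30ℏ², so |L| = √30 ℏ.
L_z = m_l ℏ = 4ℏ.
cos θ = L_z/|L| = 4/√30, so θ ≈ 43.1°.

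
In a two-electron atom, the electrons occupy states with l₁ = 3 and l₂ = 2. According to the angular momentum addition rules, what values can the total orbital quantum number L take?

By the triangle rule, |l₁ − l₂| ≤ L ≤ l₁ + l₂.
L ∈ {1, 2, 3, 4, 5}.

L = 1, 2, 3, 4, 5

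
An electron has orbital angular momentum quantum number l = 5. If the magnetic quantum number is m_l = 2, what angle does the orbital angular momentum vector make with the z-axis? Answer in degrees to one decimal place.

θ ≈ 68.6°

|L|² = l(l+1)ℏ² = 30ℏ², so |L| = √30 ℏ.
L_z = m_l ℏ = 2ℏ.
cos θ = L_z/|L| = 2/√30, so θ ≈ 68.6°.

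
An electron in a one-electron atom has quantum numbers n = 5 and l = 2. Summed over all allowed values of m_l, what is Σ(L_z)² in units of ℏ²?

m_l ∈ {-2, -1, 0, 1, 2}.
Σ m_l² = 2·(1 + 4) = 10.

Σ(L_z)² = 10 ℏ²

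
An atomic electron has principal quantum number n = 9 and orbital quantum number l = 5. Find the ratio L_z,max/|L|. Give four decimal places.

|L| = √30 ℏ ≈ 5.4772ℏ, while L_z,max = lℏ = 5ℏ.
L_z,max/|L| = 5/√30 = 0.9129.

L_z,max/|L| = 0.9129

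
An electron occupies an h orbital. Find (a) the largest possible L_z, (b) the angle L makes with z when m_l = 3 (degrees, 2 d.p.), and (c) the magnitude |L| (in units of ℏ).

For an h orbital, l = 5.
L_z,max = lℏ = 5ℏ.
For m_l = 3: cos θ = 3/√30, θ ≈ 56.79°.
|L| = ℏ√(5·6) = √30 ℏ ≈ 5.477ℏ.

L_z,max = 5ℏ; θ(m_l=3) ≈ 56.79°; |L| = √30 ℏ ≈ 5.477ℏ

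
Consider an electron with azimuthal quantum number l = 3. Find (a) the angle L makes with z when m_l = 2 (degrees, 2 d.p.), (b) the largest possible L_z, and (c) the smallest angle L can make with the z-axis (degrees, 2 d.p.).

For m_l = 2: cos θ = 2/√12, θ ≈ 54.74°.
L_z,max = lℏ = 3ℏ.
cos θ_min = 3/√12, so θ_min ≈ 30.00°.

θ(m_l=2) ≈ 54.74°; L_z,max = 3ℏ; θ_min ≈ 30.00°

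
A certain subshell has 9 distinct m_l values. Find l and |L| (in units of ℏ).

Since there are 2l+1 = 9 values of m_l, l = 4.
Then |L| = √(l(l+1)) ℏ = 2√5 ℏ.

l = 4, |L| = 2√5 ℏ ≈ 4.472ℏ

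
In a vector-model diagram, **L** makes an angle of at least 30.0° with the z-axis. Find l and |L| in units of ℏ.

l = 3, |L| = 2√3 ℏ ≈ 3.464ℏ

cos θ_min = l/√(l(l+1)) = √(l/(l+1)), so l/(l+1) = cos²(30.0°) = 0.7500.
l = cos²θ/sin²θ ≈ 3.
Then |L| = ℏ√(3·4) = 2√3 ℏ.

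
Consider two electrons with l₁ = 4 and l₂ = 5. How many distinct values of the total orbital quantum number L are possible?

9

Angular momentum addition gives L = |l₁ − l₂|, …, l₁ + l₂.
Allowed values: L = 1, 2, 3, 4, 5, 6, 7, 8, 9.
That is 9 values.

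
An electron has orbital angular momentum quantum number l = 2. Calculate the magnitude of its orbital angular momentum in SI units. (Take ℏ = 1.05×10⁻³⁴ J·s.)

|L| = ℏ√(l(l+1)) = ℏ√(2·3) = √6 ℏ
Numerically, |L| = 2.449 × (1.05×10⁻³⁴ J·s) = 2.57×10⁻³⁴ J·s.

|L| = 2.57×10⁻³⁴ J·s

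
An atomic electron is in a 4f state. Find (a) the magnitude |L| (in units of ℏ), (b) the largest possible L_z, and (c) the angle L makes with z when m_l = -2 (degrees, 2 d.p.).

For 4f, l = 3.
|L| = ℏ√(3·4) = 2√3 ℏ ≈ 3.464ℏ.
L_z,max = lℏ = 3ℏ.
For m_l = -2: cos θ = -2/√12, θ ≈ 125.26°.

|L| = 2√3 ℏ ≈ 3.464ℏ; L_z,max = 3ℏ; θ(m_l=-2) ≈ 125.26°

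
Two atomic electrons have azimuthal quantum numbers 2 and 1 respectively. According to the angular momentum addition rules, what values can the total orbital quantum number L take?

L = 1, 2, 3

By the triangle rule, |l₁ − l₂| ≤ L ≤ l₁ + l₂.
So L can be 1, 2, 3.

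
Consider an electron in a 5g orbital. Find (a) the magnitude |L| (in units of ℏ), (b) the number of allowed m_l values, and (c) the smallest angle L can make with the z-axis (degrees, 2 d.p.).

For 5g, l = 4.
|L| = ℏ√(4·5) = 2√5 ℏ ≈ 4.472ℏ.
There are 2l+1 = 9 values of m_l.
cos θ_min = 4/√20, so θ_min ≈ 26.57°.

|L| = 2√5 ℏ ≈ 4.472ℏ; 9 values; θ_min ≈ 26.57°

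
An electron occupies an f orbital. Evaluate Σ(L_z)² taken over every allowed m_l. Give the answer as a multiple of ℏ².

The letter f corresponds to l = 3.
The allowed m_l values are -3, -2, -1, 0, 1, 2, 3.
Σ m_l² = 2·(1 + 4 + 9) = 28.

Σ(L_z)² = 28 ℏ²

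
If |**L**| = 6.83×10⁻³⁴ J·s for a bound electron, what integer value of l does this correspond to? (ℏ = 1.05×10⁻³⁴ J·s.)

l = 6

|L|/ℏ = (6.83×10⁻³⁴)/(1.05×10⁻³⁴) ≈ 6.505.
l(l+1) ≈ 6.505² ≈ 42.31, so l = 6.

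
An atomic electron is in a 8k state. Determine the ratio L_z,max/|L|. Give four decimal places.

L_z,max/|L| = 0.9354

For 8k, l = 7.
|L| = 2√14 ℏ ≈ 7.4833ℏ, while L_z,max = lℏ = 7ℏ.
L_z,max/|L| = 7/√56 = 0.9354.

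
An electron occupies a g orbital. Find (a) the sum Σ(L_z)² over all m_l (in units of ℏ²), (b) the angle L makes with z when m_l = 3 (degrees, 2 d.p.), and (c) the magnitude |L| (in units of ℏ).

Σ(L_z)² = 60 ℏ²; θ(m_l=3) ≈ 47.87°; |L| = 2√5 ℏ ≈ 4.472ℏ

The letter g corresponds to l = 4.
Σ m_l² = 60, so Σ(L_z)² = 60 ℏ².
For m_l = 3: cos θ = 3/√20, θ ≈ 47.87°.
|L| = ℏ√(4·5) = 2√5 ℏ ≈ 4.472ℏ.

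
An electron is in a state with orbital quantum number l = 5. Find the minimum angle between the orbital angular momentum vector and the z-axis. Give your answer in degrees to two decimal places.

|L|² = l(l+1)ℏ² = 30ℏ², so |L| = √30 ℏ.
The smallest angle corresponds to the largest L_z, i.e. m_l = l = 5, giving L_z = 5ℏ.
cos θ_min = 5/√30, so θ_min ≈ 24.09°.

θ_min ≈ 24.09°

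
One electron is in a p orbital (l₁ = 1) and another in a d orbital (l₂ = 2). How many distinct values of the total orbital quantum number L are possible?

3

Angular momentum addition gives L = |l₁ − l₂|, …, l₁ + l₂.
Allowed values: L = 1, 2, 3.
That is 3 values.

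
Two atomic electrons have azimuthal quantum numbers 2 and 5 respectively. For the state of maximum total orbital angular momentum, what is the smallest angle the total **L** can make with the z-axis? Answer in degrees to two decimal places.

By the triangle rule, |l₁ − l₂| ≤ L ≤ l₁ + l₂.
L ∈ {3, 4, 5, 6, 7}.
The maximum is L = 7, with |L_tot| = ℏ√(7·8) = 2√14 ℏ.
The minimum angle with z is arccos(7/√56) ≈ 20.70°.

θ_min ≈ 20.70°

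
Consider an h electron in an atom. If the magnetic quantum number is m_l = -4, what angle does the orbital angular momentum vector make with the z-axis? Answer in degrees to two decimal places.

An h state has l = 5.
|L| = ℏ√(l(l+1)) = √30 ℏ.
L_z = m_l ℏ = −4ℏ.
cos θ = L_z/|L| = -4/√30, so θ ≈ 136.91°.

θ ≈ 136.91°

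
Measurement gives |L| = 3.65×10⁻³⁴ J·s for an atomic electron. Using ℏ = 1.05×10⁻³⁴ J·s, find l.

l = 3

In units of ℏ, |L| ≈ 3.476.
Set l(l+1) = 12.08; the integer solution is l = 3.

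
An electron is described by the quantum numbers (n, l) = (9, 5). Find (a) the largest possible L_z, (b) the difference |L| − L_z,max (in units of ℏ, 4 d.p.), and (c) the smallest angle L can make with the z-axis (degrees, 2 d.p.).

L_z,max = 5ℏ; |L|−L_z,max ≈ 0.4772ℏ; θ_min ≈ 24.09°

L_z,max = lℏ = 5ℏ.
|L| − L_z,max = (√30 − 5)ℏ ≈ 0.4772ℏ.
cos θ_min = 5/√30, so θ_min ≈ 24.09°.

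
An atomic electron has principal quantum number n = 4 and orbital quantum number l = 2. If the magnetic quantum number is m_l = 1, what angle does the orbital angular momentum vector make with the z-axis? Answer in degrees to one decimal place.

θ ≈ 65.9°

|L|² = l(l+1)ℏ² = 6ℏ², so |L| = √6 ℏ.
L_z = m_l ℏ = 1ℏ.
cos θ = L_z/|L| = 1/√6, so θ ≈ 65.9°.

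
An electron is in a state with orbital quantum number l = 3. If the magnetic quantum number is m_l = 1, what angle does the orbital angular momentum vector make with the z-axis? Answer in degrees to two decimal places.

|L|² = l(l+1)ℏ² = 12ℏ², so |L| = 2√3 ℏ.
L_z = m_l ℏ = 1ℏ.
cos θ = L_z/|L| = 1/√12, so θ ≈ 73.22°.

θ ≈ 73.22°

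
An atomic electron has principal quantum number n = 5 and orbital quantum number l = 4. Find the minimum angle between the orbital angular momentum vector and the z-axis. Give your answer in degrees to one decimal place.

|L| = √(l(l+1)) ℏ = 2√5 ℏ.
The smallest angle corresponds to the largest L_z, i.e. m_l = l = 4, giving L_z = 4ℏ.
cos θ_min = 4/√20, so θ_min ≈ 26.6°.

θ_min ≈ 26.6°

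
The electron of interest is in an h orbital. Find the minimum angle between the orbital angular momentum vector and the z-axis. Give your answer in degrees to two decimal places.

θ_min ≈ 24.09°

For an h orbital, l = 5.
|L|² = l(l+1)ℏ² = 30ℏ², so |L| = √30 ℏ.
The smallest angle corresponds to the largest L_z, i.e. m_l = l = 5, giving L_z = 5ℏ.
cos θ_min = 5/√30, so θ_min ≈ 24.09°.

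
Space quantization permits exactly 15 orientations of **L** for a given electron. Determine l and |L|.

15 = 2l + 1, so l = (15−1)/2 = 7.
Then |L| = √(l(l+1)) ℏ = 2√14 ℏ.

l = 7, |L| = 2√14 ℏ ≈ 7.483ℏ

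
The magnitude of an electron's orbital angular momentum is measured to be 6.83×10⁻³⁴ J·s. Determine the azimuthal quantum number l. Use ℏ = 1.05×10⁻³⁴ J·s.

Dividing by ℏ: |L|/ℏ ≈ 6.505.
l(l+1) ≈ 6.505² ≈ 42.31, so l = 6.

l = 6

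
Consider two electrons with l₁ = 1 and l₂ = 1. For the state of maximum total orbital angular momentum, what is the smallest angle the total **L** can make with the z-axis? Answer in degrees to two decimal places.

The total orbital quantum number L ranges from |l₁ − l₂| to l₁ + l₂ in integer steps.
So L can be 0, 1, 2.
The maximum is L = 2, with |L_tot| = ℏ√(2·3) = √6 ℏ.
The minimum angle with z is arccos(2/√6) ≈ 35.26°.

θ_min ≈ 35.26°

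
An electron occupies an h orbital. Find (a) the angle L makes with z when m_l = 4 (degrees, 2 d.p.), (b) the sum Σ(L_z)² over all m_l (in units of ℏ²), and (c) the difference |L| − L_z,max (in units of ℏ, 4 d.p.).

θ(m_l=4) ≈ 43.09°; Σ(L_z)² = 110 ℏ²; |L|−L_z,max ≈ 0.4772ℏ

H corresponds to l = 5.
For m_l = 4: cos θ = 4/√30, θ ≈ 43.09°.
Σ m_l² = 110, so Σ(L_z)² = 110 ℏ².
|L| − L_z,max = (√30 − 5)ℏ ≈ 0.4772ℏ.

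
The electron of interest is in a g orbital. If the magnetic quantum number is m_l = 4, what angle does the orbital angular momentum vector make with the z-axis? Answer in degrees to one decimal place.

θ ≈ 26.6°

The letter g corresponds to l = 4.
|L|² = l(l+1)ℏ² = 20ℏ², so |L| = 2√5 ℏ.
L_z = m_l ℏ = 4ℏ.
cos θ = L_z/|L| = 4/√20, so θ ≈ 26.6°.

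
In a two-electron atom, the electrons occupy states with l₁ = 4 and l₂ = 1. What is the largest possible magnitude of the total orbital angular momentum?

L runs from |4 − 1| = 3 to 4 + 1 = 5.
L ∈ {3, 4, 5}.
The largest magnitude corresponds to L = 5: |L_tot| = ℏ√(5·6) = √30 ℏ.

|L_tot|_max = √30 ℏ ≈ 5.477ℏ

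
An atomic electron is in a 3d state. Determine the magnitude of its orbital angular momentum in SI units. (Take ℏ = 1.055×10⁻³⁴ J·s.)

|L| = 2.584×10⁻³⁴ J·s

For 3d, l = 2.
|L| = ℏ√(l(l+1)) = ℏ√(2·3) = √6 ℏ
Numerically, |L| = 2.449 × (1.055×10⁻³⁴ J·s) = 2.584×10⁻³⁴ J·s.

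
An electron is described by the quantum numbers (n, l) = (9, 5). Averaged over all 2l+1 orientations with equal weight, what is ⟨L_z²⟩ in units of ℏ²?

The allowed m_l values are -5, -4, -3, -2, -1, 0, 1, 2, 3, 4, 5.
⟨L_z²⟩ = ℏ²·l(l+1)/3 = 10ℏ².

⟨L_z²⟩ = 10 ℏ²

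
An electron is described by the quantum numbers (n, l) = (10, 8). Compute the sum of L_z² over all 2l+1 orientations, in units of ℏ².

Σ(L_z)² = 408 ℏ²

The allowed m_l values are -8, -7, -6, -5, -4, -3, -2, -1, 0, 1, 2, 3, 4, 5, 6, 7, 8.
Σ m_l² = 2·(1 + 4 + 9 + 16 + 25 + 36 + 49 + 64) = 408.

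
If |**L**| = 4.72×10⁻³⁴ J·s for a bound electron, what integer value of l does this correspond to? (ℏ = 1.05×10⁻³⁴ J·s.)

In units of ℏ, |L| ≈ 4.495.
(|L|/ℏ)² = l(l+1) ≈ 20.21 ⇒ l = 4.

l = 4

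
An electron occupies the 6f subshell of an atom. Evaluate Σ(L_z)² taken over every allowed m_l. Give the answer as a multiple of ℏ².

The 6f subshell has l = 3.
m_l runs from −3 to 3, i.e. {-3, -2, -1, 0, 1, 2, 3}.
Summing m² from −3 to 3: Σ m_l² = 28.

Σ(L_z)² = 28 ℏ²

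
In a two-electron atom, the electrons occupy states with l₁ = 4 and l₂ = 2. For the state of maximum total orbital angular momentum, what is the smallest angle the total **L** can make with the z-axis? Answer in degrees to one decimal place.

θ_min ≈ 22.2°

By the triangle rule, |l₁ − l₂| ≤ L ≤ l₁ + l₂.
Allowed values: L = 2, 3, 4, 5, 6.
The maximum is L = 6, with |L_tot| = ℏ√(6·7) = √42 ℏ.
The minimum angle with z is arccos(6/√42) ≈ 22.2°.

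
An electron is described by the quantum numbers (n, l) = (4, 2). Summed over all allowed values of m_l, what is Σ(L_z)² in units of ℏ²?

Σ(L_z)² = 10 ℏ²

The allowed m_l values are -2, -1, 0, 1, 2.
Summing m² from −2 to 2: Σ m_l² = 10.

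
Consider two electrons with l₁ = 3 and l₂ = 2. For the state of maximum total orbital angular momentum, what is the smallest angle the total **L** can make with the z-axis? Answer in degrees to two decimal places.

By the triangle rule, |l₁ − l₂| ≤ L ≤ l₁ + l₂.
L ∈ {1, 2, 3, 4, 5}.
The maximum is L = 5, with |L_tot| = ℏ√(5·6) = √30 ℏ.
The minimum angle with z is arccos(5/√30) ≈ 24.09°.

θ_min ≈ 24.09°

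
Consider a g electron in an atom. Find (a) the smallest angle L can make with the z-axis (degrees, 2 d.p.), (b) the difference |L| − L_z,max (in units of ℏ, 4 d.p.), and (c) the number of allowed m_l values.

The letter g corresponds to l = 4.
cos θ_min = 4/√20, so θ_min ≈ 26.57°.
|L| − L_z,max = (2√5 − 4)ℏ ≈ 0.4721ℏ.
There are 2l+1 = 9 values of m_l.

θ_min ≈ 26.57°; |L|−L_z,max ≈ 0.4721ℏ; 9 values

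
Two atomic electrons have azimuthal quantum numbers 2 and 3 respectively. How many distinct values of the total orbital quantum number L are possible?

The total orbital quantum number L ranges from |l₁ − l₂| to l₁ + l₂ in integer steps.
L ∈ {1, 2, 3, 4, 5}.
That is 5 values.

5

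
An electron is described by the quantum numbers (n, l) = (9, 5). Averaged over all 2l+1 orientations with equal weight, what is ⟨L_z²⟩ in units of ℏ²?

⟨L_z²⟩ = 10 ℏ²

m_l runs from −5 to 5, i.e. {-5, -4, -3, -2, -1, 0, 1, 2, 3, 4, 5}.
⟨L_z²⟩ = ℏ²·(Σ m_l²)/(2l+1) = ℏ²·110/11 = 10ℏ².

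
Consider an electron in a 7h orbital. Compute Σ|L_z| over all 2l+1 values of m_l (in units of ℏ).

Σ|L_z| = 30 ℏ

For 7h, l = 5.
m_l ∈ {-5, -4, -3, -2, -1, 0, 1, 2, 3, 4, 5}.
Σ|m_l| = 2(1+2+…+5) = 30.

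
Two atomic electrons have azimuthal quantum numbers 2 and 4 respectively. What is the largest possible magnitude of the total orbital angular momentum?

By the triangle rule, |l₁ − l₂| ≤ L ≤ l₁ + l₂.
So L can be 2, 3, 4, 5, 6.
The largest magnitude corresponds to L = 6: |L_tot| = ℏ√(6·7) = √42 ℏ.

|L_tot|_max = √42 ℏ ≈ 6.481ℏ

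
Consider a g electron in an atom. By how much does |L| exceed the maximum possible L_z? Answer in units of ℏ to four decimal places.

|L| − L_z,max ≈ 0.4721ℏ

For a g orbital, l = 4.
|L| = 2√5 ℏ ≈ 4.4721ℏ, while L_z,max = lℏ = 4ℏ.
The difference is (2√5 − 4)ℏ ≈ 0.4721ℏ.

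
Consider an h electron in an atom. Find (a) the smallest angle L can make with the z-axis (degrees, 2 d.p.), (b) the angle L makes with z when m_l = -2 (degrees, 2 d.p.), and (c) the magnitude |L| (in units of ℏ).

An h state has l = 5.
cos θ_min = 5/√30, so θ_min ≈ 24.09°.
For m_l = -2: cos θ = -2/√30, θ ≈ 111.42°.
|L| = ℏ√(5·6) = √30 ℏ ≈ 5.477ℏ.

θ_min ≈ 24.09°; θ(m_l=-2) ≈ 111.42°; |L| = √30 ℏ ≈ 5.477ℏ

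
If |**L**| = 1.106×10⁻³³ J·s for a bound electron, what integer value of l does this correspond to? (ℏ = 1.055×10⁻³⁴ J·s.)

l = 10

|L|/ℏ = (1.106×10⁻³³)/(1.055×10⁻³⁴) ≈ 10.483.
(|L|/ℏ)² = l(l+1) ≈ 109.90 ⇒ l = 10.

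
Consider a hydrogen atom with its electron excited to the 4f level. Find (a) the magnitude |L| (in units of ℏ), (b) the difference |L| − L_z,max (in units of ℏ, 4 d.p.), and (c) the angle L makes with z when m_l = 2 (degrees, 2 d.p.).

|L| = 2√3 ℏ ≈ 3.464ℏ; |L|−L_z,max ≈ 0.4641ℏ; θ(m_l=2) ≈ 54.74°

The 4f level has l = 3.
|L| = ℏ√(3·4) = 2√3 ℏ ≈ 3.464ℏ.
|L| − L_z,max = (2√3 − 3)ℏ ≈ 0.4641ℏ.
For m_l = 2: cos θ = 2/√12, θ ≈ 54.74°.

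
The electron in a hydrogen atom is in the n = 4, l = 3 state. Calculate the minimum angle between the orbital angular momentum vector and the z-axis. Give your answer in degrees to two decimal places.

|L| = ℏ√(l(l+1)) = 2√3 ℏ.
The smallest angle corresponds to the largest L_z, i.e. m_l = l = 3, giving L_z = 3ℏ.
cos θ_min = 3/√12, so θ_min ≈ 30.00°.

θ_min ≈ 30.00°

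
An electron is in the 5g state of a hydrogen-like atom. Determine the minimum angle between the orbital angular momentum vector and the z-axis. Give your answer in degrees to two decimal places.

The 5g subshell has l = 4.
|L|² = l(l+1)ℏ² = 20ℏ², so |L| = 2√5 ℏ.
The smallest angle corresponds to the largest L_z, i.e. m_l = l = 4, giving L_z = 4ℏ.
cos θ_min = 4/√20, so θ_min ≈ 26.57°.

θ_min ≈ 26.57°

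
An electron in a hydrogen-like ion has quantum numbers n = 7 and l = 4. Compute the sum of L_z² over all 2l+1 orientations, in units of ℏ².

m_l runs from −4 to 4, i.e. {-4, -3, -2, -1, 0, 1, 2, 3, 4}.
Summing m² from −4 to 4: Σ m_l² = 60.

Σ(L_z)² = 60 ℏ²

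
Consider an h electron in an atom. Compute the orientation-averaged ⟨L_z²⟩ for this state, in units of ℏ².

For an h orbital, l = 5.
m_l runs from −5 to 5, i.e. {-5, -4, -3, -2, -1, 0, 1, 2, 3, 4, 5}.
Average of L_z² over 11 states: 110/11 ℏ² = 10 ℏ².

⟨L_z²⟩ = 10 ℏ²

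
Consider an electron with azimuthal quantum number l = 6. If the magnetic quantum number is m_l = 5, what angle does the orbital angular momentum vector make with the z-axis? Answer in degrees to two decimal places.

|L| = √(l(l+1)) ℏ = √42 ℏ.
L_z = m_l ℏ = 5ℏ.
cos θ = L_z/|L| = 5/√42, so θ ≈ 39.51°.

θ ≈ 39.51°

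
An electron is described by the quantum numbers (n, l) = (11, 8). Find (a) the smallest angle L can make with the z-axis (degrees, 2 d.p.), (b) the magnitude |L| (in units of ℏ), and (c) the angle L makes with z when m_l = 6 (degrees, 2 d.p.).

θ_min ≈ 19.47°; |L| = 6√2 ℏ ≈ 8.485ℏ; θ(m_l=6) ≈ 45.00°

cos θ_min = 8/√72, so θ_min ≈ 19.47°.
|L| = ℏ√(8·9) = 6√2 ℏ ≈ 8.485ℏ.
For m_l = 6: cos θ = 6/√72, θ ≈ 45.00°.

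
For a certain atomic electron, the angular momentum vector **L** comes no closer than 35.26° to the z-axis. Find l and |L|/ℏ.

cos²θ_min = l/(l+1) = 0.6667.
Solving: l = 2.
Then |L| = ℏ√(2·3) = √6 ℏ.

l = 2, |L| = √6 ℏ ≈ 2.449ℏ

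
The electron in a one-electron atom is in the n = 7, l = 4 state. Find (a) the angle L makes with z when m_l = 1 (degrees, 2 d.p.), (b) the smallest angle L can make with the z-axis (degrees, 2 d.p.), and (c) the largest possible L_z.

θ(m_l=1) ≈ 77.08°; θ_min ≈ 26.57°; L_z,max = 4ℏ

For m_l = 1: cos θ = 1/√20, θ ≈ 77.08°.
cos θ_min = 4/√20, so θ_min ≈ 26.57°.
L_z,max = lℏ = 4ℏ.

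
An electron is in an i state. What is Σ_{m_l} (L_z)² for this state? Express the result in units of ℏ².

Σ(L_z)² = 182 ℏ²

The letter i corresponds to l = 6.
m_l ∈ {-6, -5, -4, -3, -2, -1, 0, 1, 2, 3, 4, 5, 6}.
Σ m_l² = 2·(1 + 4 + 9 + 16 + 25 + 36) = 182.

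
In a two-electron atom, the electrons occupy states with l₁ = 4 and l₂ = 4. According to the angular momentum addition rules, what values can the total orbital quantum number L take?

L = 0, 1, 2, 3, 4, 5, 6, 7, 8

The total orbital quantum number L ranges from |l₁ − l₂| to l₁ + l₂ in integer steps.
L ∈ {0, 1, 2, 3, 4, 5, 6, 7, 8}.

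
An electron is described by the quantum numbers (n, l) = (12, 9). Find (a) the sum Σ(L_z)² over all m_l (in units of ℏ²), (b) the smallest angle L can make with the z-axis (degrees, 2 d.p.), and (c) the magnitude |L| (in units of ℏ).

Σ m_l² = 570, so Σ(L_z)² = 570 ℏ².
cos θ_min = 9/√90, so θ_min ≈ 18.43°.
|L| = ℏ√(9·10) = 3√10 ℏ ≈ 9.487ℏ.

Σ(L_z)² = 570 ℏ²; θ_min ≈ 18.43°; |L| = 3√10 ℏ ≈ 9.487ℏ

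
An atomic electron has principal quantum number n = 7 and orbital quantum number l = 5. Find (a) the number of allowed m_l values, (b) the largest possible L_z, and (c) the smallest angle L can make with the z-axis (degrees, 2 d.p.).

11 values; L_z,max = 5ℏ; θ_min ≈ 24.09°

There are 2l+1 = 11 values of m_l.
L_z,max = lℏ = 5ℏ.
cos θ_min = 5/√30, so θ_min ≈ 24.09°.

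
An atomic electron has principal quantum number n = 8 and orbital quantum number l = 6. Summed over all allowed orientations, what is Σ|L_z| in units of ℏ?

m_l ∈ {-6, -5, -4, -3, -2, -1, 0, 1, 2, 3, 4, 5, 6}.
Σ|m_l| = 2(1+2+…+6) = 42.

Σ|L_z| = 42 ℏ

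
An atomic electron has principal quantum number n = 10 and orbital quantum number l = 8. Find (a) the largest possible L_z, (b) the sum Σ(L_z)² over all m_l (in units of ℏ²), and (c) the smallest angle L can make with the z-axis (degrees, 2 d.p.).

L_z,max = 8ℏ; Σ(L_z)² = 408 ℏ²; θ_min ≈ 19.47°

L_z,max = lℏ = 8ℏ.
Σ m_l² = 408, so Σ(L_z)² = 408 ℏ².
cos θ_min = 8/√72, so θ_min ≈ 19.47°.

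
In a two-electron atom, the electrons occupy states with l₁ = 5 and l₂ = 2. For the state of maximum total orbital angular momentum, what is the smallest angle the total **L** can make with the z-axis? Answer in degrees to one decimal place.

θ_min ≈ 20.7°

The total orbital quantum number L ranges from |l₁ − l₂| to l₁ + l₂ in integer steps.
Allowed values: L = 3, 4, 5, 6, 7.
The maximum is L = 7, with |L_tot| = ℏ√(7·8) = 2√14 ℏ.
The minimum angle with z is arccos(7/√56) ≈ 20.7°.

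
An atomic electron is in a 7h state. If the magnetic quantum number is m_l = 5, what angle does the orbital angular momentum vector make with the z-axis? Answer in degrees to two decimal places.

θ ≈ 24.09°

7h means n = 7, l = 5.
|L|² = l(l+1)ℏ² = 30ℏ², so |L| = √30 ℏ.
L_z = m_l ℏ = 5ℏ.
cos θ = L_z/|L| = 5/√30, so θ ≈ 24.09°.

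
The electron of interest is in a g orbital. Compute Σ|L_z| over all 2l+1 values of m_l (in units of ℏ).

The letter g corresponds to l = 4.
m_l runs from −4 to 4, i.e. {-4, -3, -2, -1, 0, 1, 2, 3, 4}.
Σ|m_l| = l(l+1) = 20.

Σ|L_z| = 20 ℏ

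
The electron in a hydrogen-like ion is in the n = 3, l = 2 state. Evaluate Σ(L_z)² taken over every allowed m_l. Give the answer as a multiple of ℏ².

Σ(L_z)² = 10 ℏ²

The allowed m_l values are -2, -1, 0, 1, 2.
Summing m² from −2 to 2: Σ m_l² = 10.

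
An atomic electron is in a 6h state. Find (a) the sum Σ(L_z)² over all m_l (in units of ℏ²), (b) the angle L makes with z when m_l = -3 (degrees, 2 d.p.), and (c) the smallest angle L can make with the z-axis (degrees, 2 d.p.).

For 6h, l = 5.
Σ m_l² = 110, so Σ(L_z)² = 110 ℏ².
For m_l = -3: cos θ = -3/√30, θ ≈ 123.21°.
cos θ_min = 5/√30, so θ_min ≈ 24.09°.

Σ(L_z)² = 110 ℏ²; θ(m_l=-3) ≈ 123.21°; θ_min ≈ 24.09°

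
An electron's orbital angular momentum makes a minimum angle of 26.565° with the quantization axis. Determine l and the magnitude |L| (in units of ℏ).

cos²θ_min = l/(l+1) = 0.8000.
Solving: l = 4.
Then |L| = ℏ√(4·5) = 2√5 ℏ.

l = 4, |L| = 2√5 ℏ ≈ 4.472ℏ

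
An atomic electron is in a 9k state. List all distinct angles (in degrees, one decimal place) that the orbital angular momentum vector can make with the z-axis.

θ ∈ {20.7°, 36.7°, 48.1°, 57.7°, 66.4°, 74.5°, 82.3°, 90.0°, 97.7°, 105.5°, 113.6°, 122.3°, 131.9°, 143.3°, 159.3°}

For 9k, l = 7.
|L| = ℏ√(l(l+1)) = 2√14 ℏ.
cos θ = m_l/√56 for each m_l ∈ {-7, -6, -5, -4, -3, -2, -1, 0, 1, 2, 3, 4, 5, 6, 7}.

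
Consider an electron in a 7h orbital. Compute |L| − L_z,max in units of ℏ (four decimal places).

For 7h, l = 5.
|L| = √30 ℏ ≈ 5.4772ℏ, while L_z,max = lℏ = 5ℏ.
The difference is (√30 − 5)ℏ ≈ 0.4772ℏ.

|L| − L_z,max ≈ 0.4772ℏ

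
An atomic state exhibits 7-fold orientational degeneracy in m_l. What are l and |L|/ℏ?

2l + 1 = 7 ⇒ l = 3.
Then |L| = √(l(l+1)) ℏ = 2√3 ℏ.

l = 3, |L| = 2√3 ℏ ≈ 3.464ℏ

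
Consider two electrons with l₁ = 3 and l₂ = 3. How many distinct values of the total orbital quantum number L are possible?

7

Angular momentum addition gives L = |l₁ − l₂|, …, l₁ + l₂.
L ∈ {0, 1, 2, 3, 4, 5, 6}.
That is 7 values.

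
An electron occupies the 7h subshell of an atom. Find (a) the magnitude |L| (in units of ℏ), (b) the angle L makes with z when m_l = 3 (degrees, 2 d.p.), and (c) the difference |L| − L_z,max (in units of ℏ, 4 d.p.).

|L| = √30 ℏ ≈ 5.477ℏ; θ(m_l=3) ≈ 56.79°; |L|−L_z,max ≈ 0.4772ℏ

7h means n = 7, l = 5.
|L| = ℏ√(5·6) = √30 ℏ ≈ 5.477ℏ.
For m_l = 3: cos θ = 3/√30, θ ≈ 56.79°.
|L| − L_z,max = (√30 − 5)ℏ ≈ 0.4772ℏ.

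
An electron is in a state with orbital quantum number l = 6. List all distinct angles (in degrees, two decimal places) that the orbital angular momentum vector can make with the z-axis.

θ ∈ {22.21°, 39.51°, 51.89°, 62.42°, 72.02°, 81.12°, 90.00°, 98.88°, 107.98°, 117.58°, 128.11°, 140.49°, 157.79°}

|L| = ℏ√(l(l+1)) = √42 ℏ.
cos θ = m_l/√42 for each m_l ∈ {-6, -5, -4, -3, -2, -1, 0, 1, 2, 3, 4, 5, 6}.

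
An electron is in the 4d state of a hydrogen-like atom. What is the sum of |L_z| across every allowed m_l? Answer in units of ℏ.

Σ|L_z| = 6 ℏ

The 4d subshell has l = 2.
m_l ∈ {-2, -1, 0, 1, 2}.
Σ|m_l| = l(l+1) = 6.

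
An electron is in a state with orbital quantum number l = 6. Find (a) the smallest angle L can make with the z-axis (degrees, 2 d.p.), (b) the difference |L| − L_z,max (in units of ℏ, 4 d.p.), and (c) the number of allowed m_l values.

cos θ_min = 6/√42, so θ_min ≈ 22.21°.
|L| − L_z,max = (√42 − 6)ℏ ≈ 0.4807ℏ.
There are 2l+1 = 13 values of m_l.

θ_min ≈ 22.21°; |L|−L_z,max ≈ 0.4807ℏ; 13 values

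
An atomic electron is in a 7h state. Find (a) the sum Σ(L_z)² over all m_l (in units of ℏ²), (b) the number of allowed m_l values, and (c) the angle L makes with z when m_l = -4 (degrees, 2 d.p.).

For 7h, l = 5.
Σ m_l² = 110, so Σ(L_z)² = 110 ℏ².
There are 2l+1 = 11 values of m_l.
For m_l = -4: cos θ = -4/√30, θ ≈ 136.91°.

Σ(L_z)² = 110 ℏ²; 11 values; θ(m_l=-4) ≈ 136.91°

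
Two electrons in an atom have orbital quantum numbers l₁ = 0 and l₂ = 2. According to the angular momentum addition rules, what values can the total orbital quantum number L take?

L = 2

By the triangle rule, |l₁ − l₂| ≤ L ≤ l₁ + l₂.
So L can be 2.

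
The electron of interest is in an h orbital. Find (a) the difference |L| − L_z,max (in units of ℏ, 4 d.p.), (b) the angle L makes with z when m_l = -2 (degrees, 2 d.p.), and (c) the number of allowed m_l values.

The letter h corresponds to l = 5.
|L| − L_z,max = (√30 − 5)ℏ ≈ 0.4772ℏ.
For m_l = -2: cos θ = -2/√30, θ ≈ 111.42°.
There are 2l+1 = 11 values of m_l.

|L|−L_z,max ≈ 0.4772ℏ; θ(m_l=-2) ≈ 111.42°; 11 values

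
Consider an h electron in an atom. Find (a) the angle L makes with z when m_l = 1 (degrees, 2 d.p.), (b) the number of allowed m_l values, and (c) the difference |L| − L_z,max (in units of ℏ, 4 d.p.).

θ(m_l=1) ≈ 79.48°; 11 values; |L|−L_z,max ≈ 0.4772ℏ

For an h orbital, l = 5.
For m_l = 1: cos θ = 1/√30, θ ≈ 79.48°.
There are 2l+1 = 11 values of m_l.
|L| − L_z,max = (√30 − 5)ℏ ≈ 0.4772ℏ.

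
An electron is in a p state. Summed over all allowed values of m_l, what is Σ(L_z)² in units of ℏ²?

For a p orbital, l = 1.
m_l runs from −1 to 1, i.e. {-1, 0, 1}.
Summing m² from −1 to 1: Σ m_l² = 2.

Σ(L_z)² = 2 ℏ²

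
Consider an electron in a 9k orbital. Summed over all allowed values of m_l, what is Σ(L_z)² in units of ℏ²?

Σ(L_z)² = 280 ℏ²

For 9k, l = 7.
The allowed m_l values are -7, -6, -5, -4, -3, -2, -1, 0, 1, 2, 3, 4, 5, 6, 7.
Summing m² from −7 to 7: Σ m_l² = 280.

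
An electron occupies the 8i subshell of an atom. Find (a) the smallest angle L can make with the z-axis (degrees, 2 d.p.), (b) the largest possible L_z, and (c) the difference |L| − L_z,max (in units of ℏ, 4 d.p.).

8i means n = 8, l = 6.
cos θ_min = 6/√42, so θ_min ≈ 22.21°.
L_z,max = lℏ = 6ℏ.
|L| − L_z,max = (√42 − 6)ℏ ≈ 0.4807ℏ.

θ_min ≈ 22.21°; L_z,max = 6ℏ; |L|−L_z,max ≈ 0.4807ℏ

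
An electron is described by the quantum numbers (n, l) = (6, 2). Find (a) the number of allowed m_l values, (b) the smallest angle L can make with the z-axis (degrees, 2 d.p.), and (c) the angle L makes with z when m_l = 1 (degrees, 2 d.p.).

There are 2l+1 = 5 values of m_l.
cos θ_min = 2/√6, so θ_min ≈ 35.26°.
For m_l = 1: cos θ = 1/√6, θ ≈ 65.91°.

5 values; θ_min ≈ 35.26°; θ(m_l=1) ≈ 65.91°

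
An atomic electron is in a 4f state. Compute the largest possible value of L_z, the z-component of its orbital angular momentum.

4f means n = 4, l = 3.
L_z = m_l ℏ with m_l ∈ {−3, …, 3}; the maximum is m_l = 3.

L_z,max = 3ℏ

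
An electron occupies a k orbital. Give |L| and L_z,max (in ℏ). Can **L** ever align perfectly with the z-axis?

No: L_z,max = 7ℏ < |L| = 2√14 ℏ ≈ 7.483ℏ

K corresponds to l = 7.
|L| = 2√14 ℏ ≈ 7.4833ℏ, while L_z,max = lℏ = 7ℏ.
Since |L| > L_z,max, the vector can never point exactly along z; the closest it comes is θ_min = arccos(7/√56) ≈ 20.7°.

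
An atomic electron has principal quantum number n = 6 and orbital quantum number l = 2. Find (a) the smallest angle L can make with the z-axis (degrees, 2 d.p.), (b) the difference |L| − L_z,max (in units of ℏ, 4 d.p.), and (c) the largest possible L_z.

cos θ_min = 2/√6, so θ_min ≈ 35.26°.
|L| − L_z,max = (√6 − 2)ℏ ≈ 0.4495ℏ.
L_z,max = lℏ = 2ℏ.

θ_min ≈ 35.26°; |L|−L_z,max ≈ 0.4495ℏ; L_z,max = 2ℏ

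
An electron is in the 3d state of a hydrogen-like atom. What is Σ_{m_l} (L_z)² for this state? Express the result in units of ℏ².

Σ(L_z)² = 10 ℏ²

The 3d subshell has l = 2.
m_l ∈ {-2, -1, 0, 1, 2}.
Summing m² from −2 to 2: Σ m_l² = 10.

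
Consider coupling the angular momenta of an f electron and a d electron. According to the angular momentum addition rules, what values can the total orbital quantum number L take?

L = 1, 2, 3, 4, 5

By the triangle rule, |l₁ − l₂| ≤ L ≤ l₁ + l₂.
Allowed values: L = 1, 2, 3, 4, 5.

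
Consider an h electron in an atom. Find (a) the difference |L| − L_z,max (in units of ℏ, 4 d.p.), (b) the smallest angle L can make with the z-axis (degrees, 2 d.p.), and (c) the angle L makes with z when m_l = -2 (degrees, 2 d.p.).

|L|−L_z,max ≈ 0.4772ℏ; θ_min ≈ 24.09°; θ(m_l=-2) ≈ 111.42°

For an h orbital, l = 5.
|L| − L_z,max = (√30 − 5)ℏ ≈ 0.4772ℏ.
cos θ_min = 5/√30, so θ_min ≈ 24.09°.
For m_l = -2: cos θ = -2/√30, θ ≈ 111.42°.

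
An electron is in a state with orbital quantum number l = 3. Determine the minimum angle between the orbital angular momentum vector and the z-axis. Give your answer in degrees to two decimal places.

|L| = √(l(l+1)) ℏ = 2√3 ℏ.
The smallest angle corresponds to the largest L_z, i.e. m_l = l = 3, giving L_z = 3ℏ.
cos θ_min = 3/√12, so θ_min ≈ 30.00°.

θ_min ≈ 30.00°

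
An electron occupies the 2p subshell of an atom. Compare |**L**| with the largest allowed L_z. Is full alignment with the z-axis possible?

No: L_z,max = 1ℏ < |L| = √2 ℏ ≈ 1.414ℏ

For 2p, l = 1.
|L| = √2 ℏ ≈ 1.4142ℏ, while L_z,max = lℏ = 1ℏ.
Since |L| > L_z,max, the vector can never point exactly along z; the closest it comes is θ_min = arccos(1/√2) ≈ 45.0°.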